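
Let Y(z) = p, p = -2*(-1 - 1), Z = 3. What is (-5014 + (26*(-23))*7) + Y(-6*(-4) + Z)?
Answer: -9196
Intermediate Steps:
p = 4 (p = -2*(-2) = 4)
Y(z) = 4
(-5014 + (26*(-23))*7) + Y(-6*(-4) + Z) = (-5014 + (26*(-23))*7) + 4 = (-5014 - 598*7) + 4 = (-5014 - 4186) + 4 = -9200 + 4 = -9196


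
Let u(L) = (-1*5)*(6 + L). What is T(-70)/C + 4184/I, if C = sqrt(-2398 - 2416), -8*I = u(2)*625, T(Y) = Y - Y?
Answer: 4184/3125 ≈ 1.3389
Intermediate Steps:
T(Y) = 0
u(L) = -30 - 5*L (u(L) = -5*(6 + L) = -30 - 5*L)
I = 3125 (I = -(-30 - 5*2)*625/8 = -(-30 - 10)*625/8 = -(-5)*625 = -1/8*(-25000) = 3125)
C = I*sqrt(4814) (C = sqrt(-4814) = I*sqrt(4814) ≈ 69.383*I)
T(-70)/C + 4184/I = 0/((I*sqrt(4814))) + 4184/3125 = 0*(-I*sqrt(4814)/4814) + 4184*(1/3125) = 0 + 4184/3125 = 4184/3125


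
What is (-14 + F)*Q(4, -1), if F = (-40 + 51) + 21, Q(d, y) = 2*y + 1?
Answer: -18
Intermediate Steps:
Q(d, y) = 1 + 2*y
F = 32 (F = 11 + 21 = 32)
(-14 + F)*Q(4, -1) = (-14 + 32)*(1 + 2*(-1)) = 18*(1 - 2) = 18*(-1) = -18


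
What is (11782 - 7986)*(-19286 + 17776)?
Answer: -5731960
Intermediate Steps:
(11782 - 7986)*(-19286 + 17776) = 3796*(-1510) = -5731960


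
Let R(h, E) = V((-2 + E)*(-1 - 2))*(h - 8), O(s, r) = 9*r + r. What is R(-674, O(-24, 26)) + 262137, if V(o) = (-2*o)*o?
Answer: 817401801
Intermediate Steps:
V(o) = -2*o**2
O(s, r) = 10*r
R(h, E) = -2*(6 - 3*E)**2*(-8 + h) (R(h, E) = (-2*(-1 - 2)**2*(-2 + E)**2)*(h - 8) = (-2*9*(-2 + E)**2)*(-8 + h) = (-2*(6 - 3*E)**2)*(-8 + h) = -2*(6 - 3*E)**2*(-8 + h))
R(-674, O(-24, 26)) + 262137 = 18*(-2 + 10*26)**2*(8 - 1*(-674)) + 262137 = 18*(-2 + 260)**2*(8 + 674) + 262137 = 18*258**2*682 + 262137 = 18*66564*682 + 262137 = 817139664 + 262137 = 817401801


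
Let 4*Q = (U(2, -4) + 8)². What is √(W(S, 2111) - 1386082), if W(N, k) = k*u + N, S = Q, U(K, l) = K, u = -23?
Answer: I*√1434610 ≈ 1197.8*I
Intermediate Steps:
Q = 25 (Q = (2 + 8)²/4 = (¼)*10² = (¼)*100 = 25)
S = 25
W(N, k) = N - 23*k (W(N, k) = k*(-23) + N = -23*k + N = N - 23*k)
√(W(S, 2111) - 1386082) = √((25 - 23*2111) - 1386082) = √((25 - 48553) - 1386082) = √(-48528 - 1386082) = √(-1434610) = I*√1434610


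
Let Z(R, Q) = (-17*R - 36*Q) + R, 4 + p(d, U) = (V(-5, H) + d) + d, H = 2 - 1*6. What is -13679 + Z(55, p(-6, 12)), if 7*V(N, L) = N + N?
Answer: -97521/7 ≈ -13932.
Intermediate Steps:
H = -4 (H = 2 - 6 = -4)
V(N, L) = 2*N/7 (V(N, L) = (N + N)/7 = (2*N)/7 = 2*N/7)
p(d, U) = -38/7 + 2*d (p(d, U) = -4 + (((2/7)*(-5) + d) + d) = -4 + ((-10/7 + d) + d) = -4 + (-10/7 + 2*d) = -38/7 + 2*d)
Z(R, Q) = -36*Q - 16*R (Z(R, Q) = (-36*Q - 17*R) + R = -36*Q - 16*R)
-13679 + Z(55, p(-6, 12)) = -13679 + (-36*(-38/7 + 2*(-6)) - 16*55) = -13679 + (-36*(-38/7 - 12) - 880) = -13679 + (-36*(-122/7) - 880) = -13679 + (4392/7 - 880) = -13679 - 1768/7 = -97521/7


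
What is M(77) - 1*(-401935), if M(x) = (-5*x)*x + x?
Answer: 372367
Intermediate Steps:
M(x) = x - 5*x² (M(x) = -5*x² + x = x - 5*x²)
M(77) - 1*(-401935) = 77*(1 - 5*77) - 1*(-401935) = 77*(1 - 385) + 401935 = 77*(-384) + 401935 = -29568 + 401935 = 372367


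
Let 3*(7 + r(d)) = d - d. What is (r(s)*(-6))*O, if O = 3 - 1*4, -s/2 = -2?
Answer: -42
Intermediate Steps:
s = 4 (s = -2*(-2) = 4)
r(d) = -7 (r(d) = -7 + (d - d)/3 = -7 + (⅓)*0 = -7 + 0 = -7)
O = -1 (O = 3 - 4 = -1)
(r(s)*(-6))*O = -7*(-6)*(-1) = 42*(-1) = -42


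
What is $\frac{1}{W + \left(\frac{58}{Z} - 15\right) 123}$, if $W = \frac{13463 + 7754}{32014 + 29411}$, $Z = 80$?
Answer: $- \frac{70200}{123234667} \approx -0.00056965$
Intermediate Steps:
$W = \frac{3031}{8775}$ ($W = \frac{21217}{61425} = 21217 \cdot \frac{1}{61425} = \frac{3031}{8775} \approx 0.34541$)
$\frac{1}{W + \left(\frac{58}{Z} - 15\right) 123} = \frac{1}{\frac{3031}{8775} + \left(\frac{58}{80} - 15\right) 123} = \frac{1}{\frac{3031}{8775} + \left(58 \cdot \frac{1}{80} - 15\right) 123} = \frac{1}{\frac{3031}{8775} + \left(\frac{29}{40} - 15\right) 123} = \frac{1}{\frac{3031}{8775} - \frac{70233}{40}} = \frac{1}{- \frac{123234667}{70200}} = - \frac{70200}{123234667}$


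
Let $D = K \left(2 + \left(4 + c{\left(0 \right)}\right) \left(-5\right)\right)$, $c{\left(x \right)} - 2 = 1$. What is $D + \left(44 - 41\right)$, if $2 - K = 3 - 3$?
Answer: $-63$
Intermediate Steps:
$c{\left(x \right)} = 3$ ($c{\left(x \right)} = 2 + 1 = 3$)
$K = 2$ ($K = 2 - \left(3 - 3\right) = 2 - 0 = 2 + 0 = 2$)
$D = -66$ ($D = 2 \left(2 + \left(4 + 3\right) \left(-5\right)\right) = 2 \left(2 + 7 \left(-5\right)\right) = 2 \left(2 - 35\right) = 2 \left(-33\right) = -66$)
$D + \left(44 - 41\right) = -66 + \left(44 - 41\right) = -66 + 3 = -63$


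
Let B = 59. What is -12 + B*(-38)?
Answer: -2254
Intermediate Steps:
-12 + B*(-38) = -12 + 59*(-38) = -12 - 2242 = -2254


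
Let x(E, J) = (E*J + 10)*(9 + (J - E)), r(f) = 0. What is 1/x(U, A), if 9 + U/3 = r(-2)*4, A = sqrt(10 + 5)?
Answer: 3/925309 - 962*sqrt(15)/13879635 ≈ -0.00026520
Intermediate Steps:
A = sqrt(15) ≈ 3.8730
U = -27 (U = -27 + 3*(0*4) = -27 + 3*0 = -27 + 0 = -27)
x(E, J) = (10 + E*J)*(9 + J - E)
1/x(U, A) = 1/(90 - 10*(-27) + 10*sqrt(15) - 27*(sqrt(15))**2 - 1*sqrt(15)*(-27)**2 + 9*(-27)*sqrt(15)) = 1/(90 + 270 + 10*sqrt(15) - 27*15 - 1*sqrt(15)*729 - 243*sqrt(15)) = 1/(90 + 270 + 10*sqrt(15) - 405 - 729*sqrt(15) - 243*sqrt(15)) = 1/(-45 - 962*sqrt(15))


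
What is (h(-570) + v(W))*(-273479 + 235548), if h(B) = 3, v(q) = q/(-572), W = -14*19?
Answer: -37589621/286 ≈ -1.3143e+5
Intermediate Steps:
W = -266
v(q) = -q/572 (v(q) = q*(-1/572) = -q/572)
(h(-570) + v(W))*(-273479 + 235548) = (3 - 1/572*(-266))*(-273479 + 235548) = (3 + 133/286)*(-37931) = (991/286)*(-37931) = -37589621/286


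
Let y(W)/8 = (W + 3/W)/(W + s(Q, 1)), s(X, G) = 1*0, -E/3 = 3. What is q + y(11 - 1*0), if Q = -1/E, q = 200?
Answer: 25192/121 ≈ 208.20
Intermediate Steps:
E = -9 (E = -3*3 = -9)
Q = 1/9 (Q = -1/(-9) = -1*(-1/9) = 1/9 ≈ 0.11111)
s(X, G) = 0
y(W) = 8*(W + 3/W)/W (y(W) = 8*((W + 3/W)/(W + 0)) = 8*((W + 3/W)/W) = 8*(W + 3/W)/W)
q + y(11 - 1*0) = 200 + (8 + 24/(11 - 1*0)**2) = 200 + (8 + 24/(11 + 0)**2) = 200 + (8 + 24/11**2) = 200 + (8 + 24*(1/121)) = 200 + (8 + 24/121) = 200 + 992/121 = 25192/121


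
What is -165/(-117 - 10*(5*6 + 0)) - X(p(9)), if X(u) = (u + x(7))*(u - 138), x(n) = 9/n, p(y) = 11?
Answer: 1518543/973 ≈ 1560.7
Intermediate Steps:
X(u) = (-138 + u)*(9/7 + u) (X(u) = (u + 9/7)*(u - 138) = (u + 9*(⅐))*(-138 + u) = (u + 9/7)*(-138 + u) = (9/7 + u)*(-138 + u) = (-138 + u)*(9/7 + u))
-165/(-117 - 10*(5*6 + 0)) - X(p(9)) = -165/(-117 - 10*(5*6 + 0)) - (-1242/7 + 11² - 957/7*11) = -165/(-117 - 10*(30 + 0)) - (-1242/7 + 121 - 10527/7) = -165/(-117 - 10*30) - 1*(-10922/7) = -165/(-117 - 300) + 10922/7 = -165/(-417) + 10922/7 = -1/417*(-165) + 10922/7 = 55/139 + 10922/7 = 1518543/973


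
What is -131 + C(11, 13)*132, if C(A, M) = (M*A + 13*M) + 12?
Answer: 42637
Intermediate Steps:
C(A, M) = 12 + 13*M + A*M (C(A, M) = (A*M + 13*M) + 12 = (13*M + A*M) + 12 = 12 + 13*M + A*M)
-131 + C(11, 13)*132 = -131 + (12 + 13*13 + 11*13)*132 = -131 + (12 + 169 + 143)*132 = -131 + 324*132 = -131 + 42768 = 42637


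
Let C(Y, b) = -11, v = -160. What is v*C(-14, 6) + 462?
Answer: 2222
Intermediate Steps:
v*C(-14, 6) + 462 = -160*(-11) + 462 = 1760 + 462 = 2222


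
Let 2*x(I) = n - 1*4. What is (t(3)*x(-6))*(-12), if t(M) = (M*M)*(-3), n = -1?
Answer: -810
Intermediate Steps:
x(I) = -5/2 (x(I) = (-1 - 1*4)/2 = (-1 - 4)/2 = (1/2)*(-5) = -5/2)
t(M) = -3*M**2 (t(M) = M**2*(-3) = -3*M**2)
(t(3)*x(-6))*(-12) = (-3*3**2*(-5/2))*(-12) = (-3*9*(-5/2))*(-12) = -27*(-5/2)*(-12) = (135/2)*(-12) = -810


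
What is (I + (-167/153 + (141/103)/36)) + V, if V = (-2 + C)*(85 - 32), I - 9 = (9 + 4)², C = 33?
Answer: 114722149/63036 ≈ 1819.9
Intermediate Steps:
I = 178 (I = 9 + (9 + 4)² = 9 + 13² = 9 + 169 = 178)
V = 1643 (V = (-2 + 33)*(85 - 32) = 31*53 = 1643)
(I + (-167/153 + (141/103)/36)) + V = (178 + (-167/153 + (141/103)/36)) + 1643 = (178 + (-167*1/153 + (141*(1/103))*(1/36))) + 1643 = (178 + (-167/153 + (141/103)*(1/36))) + 1643 = (178 + (-167/153 + 47/1236)) + 1643 = (178 - 66407/63036) + 1643 = 11154001/63036 + 1643 = 114722149/63036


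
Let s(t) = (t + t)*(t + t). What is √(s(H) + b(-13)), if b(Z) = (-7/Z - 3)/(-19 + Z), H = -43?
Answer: √1249937/13 ≈ 86.000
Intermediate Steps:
b(Z) = (-3 - 7/Z)/(-19 + Z)
s(t) = 4*t² (s(t) = (2*t)*(2*t) = 4*t²)
√(s(H) + b(-13)) = √(4*(-43)² + (-7 - 3*(-13))/((-13)*(-19 - 13))) = √(4*1849 - 1/13*(-7 + 39)/(-32)) = √(7396 - 1/13*(-1/32)*32) = √(7396 + 1/13) = √(96149/13) = √1249937/13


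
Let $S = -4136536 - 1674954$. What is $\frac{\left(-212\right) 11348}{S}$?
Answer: $\frac{1202888}{2905745} \approx 0.41397$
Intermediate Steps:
$S = -5811490$ ($S = -4136536 - 1674954 = -5811490$)
$\frac{\left(-212\right) 11348}{S} = \frac{\left(-212\right) 11348}{-5811490} = \left(-2405776\right) \left(- \frac{1}{5811490}\right) = \frac{1202888}{2905745}$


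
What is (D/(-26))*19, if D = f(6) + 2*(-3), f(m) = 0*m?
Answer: 57/13 ≈ 4.3846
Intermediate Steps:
f(m) = 0
D = -6 (D = 0 + 2*(-3) = 0 - 6 = -6)
(D/(-26))*19 = -6/(-26)*19 = -6*(-1/26)*19 = (3/13)*19 = 57/13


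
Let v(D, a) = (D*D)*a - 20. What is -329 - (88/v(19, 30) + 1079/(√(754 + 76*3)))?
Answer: -1778289/5405 - 1079*√982/982 ≈ -363.44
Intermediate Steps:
v(D, a) = -20 + a*D² (v(D, a) = D²*a - 20 = a*D² - 20 = -20 + a*D²)
-329 - (88/v(19, 30) + 1079/(√(754 + 76*3))) = -329 - (88/(-20 + 30*19²) + 1079/(√(754 + 76*3))) = -329 - (88/(-20 + 30*361) + 1079/(√(754 + 228))) = -329 - (88/(-20 + 10830) + 1079/(√982)) = -329 - (88/10810 + 1079*(√982/982)) = -329 - (88*(1/10810) + 1079*√982/982) = -329 - (44/5405 + 1079*√982/982) = -329 + (-44/5405 - 1079*√982/982) = -1778289/5405 - 1079*√982/982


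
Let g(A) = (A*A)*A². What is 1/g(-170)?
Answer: 1/835210000 ≈ 1.1973e-9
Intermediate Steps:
g(A) = A⁴ (g(A) = A²*A² = A⁴)
1/g(-170) = 1/((-170)⁴) = 1/835210000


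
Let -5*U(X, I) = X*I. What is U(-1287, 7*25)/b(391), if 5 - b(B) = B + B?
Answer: -2145/37 ≈ -57.973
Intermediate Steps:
b(B) = 5 - 2*B (b(B) = 5 - (B + B) = 5 - 2*B)
U(X, I) = -I*X/5 (U(X, I) = -X*I/5 = -I*X/5)
U(-1287, 7*25)/b(391) = (-1/5*7*25*(-1287))/(5 - 2*391) = (-1/5*175*(-1287))/(5 - 782) = 45045/(-777) = 45045*(-1/777) = -2145/37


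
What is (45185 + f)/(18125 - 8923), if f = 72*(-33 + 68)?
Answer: 47705/9202 ≈ 5.1842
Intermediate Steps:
f = 2520 (f = 72*35 = 2520)
(45185 + f)/(18125 - 8923) = (45185 + 2520)/(18125 - 8923) = 47705/9202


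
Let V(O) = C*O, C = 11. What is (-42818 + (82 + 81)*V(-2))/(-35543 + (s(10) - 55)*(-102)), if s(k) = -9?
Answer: 46404/29015 ≈ 1.5993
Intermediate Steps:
V(O) = 11*O
(-42818 + (82 + 81)*V(-2))/(-35543 + (s(10) - 55)*(-102)) = (-42818 + (82 + 81)*(11*(-2)))/(-35543 + (-9 - 55)*(-102)) = (-42818 + 163*(-22))/(-35543 - 64*(-102)) = (-42818 - 3586)/(-35543 + 6528) = -46404/(-29015) = -46404*(-1/29015) = 46404/29015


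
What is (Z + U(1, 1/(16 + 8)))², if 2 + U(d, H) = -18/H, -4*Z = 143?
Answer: 3530641/16 ≈ 2.2067e+5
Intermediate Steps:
Z = -143/4 (Z = -¼*143 = -143/4 ≈ -35.750)
U(d, H) = -2 - 18/H
(Z + U(1, 1/(16 + 8)))² = (-143/4 + (-2 - 18/(1/(16 + 8))))² = (-143/4 + (-2 - 18/(1/24)))² = (-143/4 + (-2 - 18/1/24))² = (-143/4 + (-2 - 18*24))² = (-143/4 + (-2 - 432))² = (-143/4 - 434)² = (-1879/4)² = 3530641/16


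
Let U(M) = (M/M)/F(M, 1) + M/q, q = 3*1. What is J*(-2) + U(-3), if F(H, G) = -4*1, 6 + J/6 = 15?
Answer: -437/4 ≈ -109.25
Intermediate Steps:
J = 54 (J = -36 + 6*15 = -36 + 90 = 54)
q = 3
F(H, G) = -4
U(M) = -¼ + M/3 (U(M) = (M/M)/(-4) + M/3 = 1*(-¼) + M*(⅓) = -¼ + M/3)
J*(-2) + U(-3) = 54*(-2) + (-¼ + (⅓)*(-3)) = -108 + (-¼ - 1) = -108 - 5/4 = -437/4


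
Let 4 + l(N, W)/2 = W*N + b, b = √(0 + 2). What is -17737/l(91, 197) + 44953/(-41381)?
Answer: -42035887727493/26585962266374 + 17737*√2/642467854 ≈ -1.5811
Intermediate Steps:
b = √2 ≈ 1.4142
l(N, W) = -8 + 2*√2 + 2*N*W (l(N, W) = -8 + 2*(W*N + √2) = -8 + 2*(N*W + √2) = -8 + 2*(√2 + N*W) = -8 + (2*√2 + 2*N*W) = -8 + 2*√2 + 2*N*W)
-17737/l(91, 197) + 44953/(-41381) = -17737/(-8 + 2*√2 + 2*91*197) + 44953/(-41381) = -17737/(-8 + 2*√2 + 35854) + 44953*(-1/41381) = -17737/(35846 + 2*√2) - 44953/41381 = -44953/41381 - 17737/(35846 + 2*√2)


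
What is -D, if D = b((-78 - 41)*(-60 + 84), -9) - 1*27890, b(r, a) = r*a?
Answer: 2186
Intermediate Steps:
b(r, a) = a*r
D = -2186 (D = -9*(-78 - 41)*(-60 + 84) - 1*27890 = -(-1071)*24 - 27890 = -9*(-2856) - 27890 = 25704 - 27890 = -2186)
-D = -1*(-2186) = 2186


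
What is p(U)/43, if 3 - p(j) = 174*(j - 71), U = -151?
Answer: 38631/43 ≈ 898.40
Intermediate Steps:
p(j) = 12357 - 174*j (p(j) = 3 - 174*(j - 71) = 3 - 174*(-71 + j) = 3 - (-12354 + 174*j) = 3 + (12354 - 174*j) = 12357 - 174*j)
p(U)/43 = (12357 - 174*(-151))/43 = (12357 + 26274)*(1/43) = 38631*(1/43) = 38631/43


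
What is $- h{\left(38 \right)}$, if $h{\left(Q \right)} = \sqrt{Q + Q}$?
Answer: $- 2 \sqrt{19} \approx -8.7178$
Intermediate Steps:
$h{\left(Q \right)} = \sqrt{2} \sqrt{Q}$ ($h{\left(Q \right)} = \sqrt{2 Q} = \sqrt{2} \sqrt{Q}$)
$- h{\left(38 \right)} = - \sqrt{2} \sqrt{38} = - 2 \sqrt{19}$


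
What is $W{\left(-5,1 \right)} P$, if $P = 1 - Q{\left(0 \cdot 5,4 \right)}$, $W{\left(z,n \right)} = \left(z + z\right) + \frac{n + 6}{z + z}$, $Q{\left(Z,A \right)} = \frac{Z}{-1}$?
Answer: $- \frac{107}{10} \approx -10.7$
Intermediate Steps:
$Q{\left(Z,A \right)} = - Z$
$W{\left(z,n \right)} = 2 z + \frac{6 + n}{2 z}$
$P = 1$ ($P = 1 - - 0 \cdot 5 = 1 - \left(-1\right) 0 = 1 - 0 = 1 + 0 = 1$)
$W{\left(-5,1 \right)} P = \frac{6 + 1 + 4 \left(-5\right)^{2}}{2 \left(-5\right)} 1 = \frac{1}{2} \left(- \frac{1}{5}\right) \left(6 + 1 + 4 \cdot 25\right) 1 = \frac{1}{2} \left(- \frac{1}{5}\right) \left(6 + 1 + 100\right) 1 = \frac{1}{2} \left(- \frac{1}{5}\right) 107 \cdot 1 = \left(- \frac{107}{10}\right) 1 = - \frac{107}{10}$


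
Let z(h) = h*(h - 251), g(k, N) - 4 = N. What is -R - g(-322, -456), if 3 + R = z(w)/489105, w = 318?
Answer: 74173823/163035 ≈ 454.96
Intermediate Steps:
g(k, N) = 4 + N
z(h) = h*(-251 + h)
R = -482003/163035 (R = -3 + (318*(-251 + 318))/489105 = -3 + (318*67)*(1/489105) = -3 + 21306*(1/489105) = -3 + 7102/163035 = -482003/163035 ≈ -2.9564)
-R - g(-322, -456) = -1*(-482003/163035) - (4 - 456) = 482003/163035 - 1*(-452) = 482003/163035 + 452 = 74173823/163035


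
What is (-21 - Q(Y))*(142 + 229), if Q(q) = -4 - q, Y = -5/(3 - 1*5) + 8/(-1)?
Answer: -16695/2 ≈ -8347.5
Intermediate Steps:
Y = -11/2 (Y = -5/(3 - 5) + 8*(-1) = -5/(-2) - 8 = -5*(-1/2) - 8 = 5/2 - 8 = -11/2 ≈ -5.5000)
(-21 - Q(Y))*(142 + 229) = (-21 - (-4 - 1*(-11/2)))*(142 + 229) = (-21 - (-4 + 11/2))*371 = (-21 - 1*3/2)*371 = (-21 - 3/2)*371 = -45/2*371 = -16695/2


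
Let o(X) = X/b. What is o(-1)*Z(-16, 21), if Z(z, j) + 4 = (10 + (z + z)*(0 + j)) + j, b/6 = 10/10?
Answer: 215/2 ≈ 107.50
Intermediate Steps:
b = 6 (b = 6*(10/10) = 6*(10*(1/10)) = 6*1 = 6)
o(X) = X/6
Z(z, j) = 6 + j + 2*j*z (Z(z, j) = -4 + ((10 + (z + z)*(0 + j)) + j) = -4 + ((10 + (2*z)*j) + j) = -4 + ((10 + 2*j*z) + j) = -4 + (10 + j + 2*j*z) = 6 + j + 2*j*z)
o(-1)*Z(-16, 21) = ((1/6)*(-1))*(6 + 21 + 2*21*(-16)) = -(6 + 21 - 672)/6 = -1/6*(-645) = 215/2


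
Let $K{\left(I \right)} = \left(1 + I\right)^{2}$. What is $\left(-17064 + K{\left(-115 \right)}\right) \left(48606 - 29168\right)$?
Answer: $-79073784$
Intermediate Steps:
$\left(-17064 + K{\left(-115 \right)}\right) \left(48606 - 29168\right) = \left(-17064 + \left(1 - 115\right)^{2}\right) \left(48606 - 29168\right) = \left(-17064 + \left(-114\right)^{2}\right) \left(48606 - 29168\right) = \left(-17064 + 12996\right) 19438 = \left(-4068\right) 19438 = -79073784$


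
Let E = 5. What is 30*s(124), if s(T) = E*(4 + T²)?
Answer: 2307000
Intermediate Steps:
s(T) = 20 + 5*T² (s(T) = 5*(4 + T²) = 20 + 5*T²)
30*s(124) = 30*(20 + 5*124²) = 30*(20 + 5*15376) = 30*(20 + 76880) = 30*76900 = 2307000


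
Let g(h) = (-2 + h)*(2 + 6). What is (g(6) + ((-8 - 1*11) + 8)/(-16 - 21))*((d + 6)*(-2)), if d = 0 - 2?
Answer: -9560/37 ≈ -258.38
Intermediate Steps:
d = -2
g(h) = -16 + 8*h (g(h) = (-2 + h)*8 = -16 + 8*h)
(g(6) + ((-8 - 1*11) + 8)/(-16 - 21))*((d + 6)*(-2)) = ((-16 + 8*6) + ((-8 - 1*11) + 8)/(-16 - 21))*((-2 + 6)*(-2)) = ((-16 + 48) + ((-8 - 11) + 8)/(-37))*(4*(-2)) = (32 + (-19 + 8)*(-1/37))*(-8) = (32 - 11*(-1/37))*(-8) = (32 + 11/37)*(-8) = (1195/37)*(-8) = -9560/37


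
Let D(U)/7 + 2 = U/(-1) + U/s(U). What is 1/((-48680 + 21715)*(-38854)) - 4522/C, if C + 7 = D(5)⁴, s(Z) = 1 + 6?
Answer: -4737687105331/3926865761411790 ≈ -0.0012065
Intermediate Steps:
s(Z) = 7
D(U) = -14 - 6*U (D(U) = -14 + 7*(U/(-1) + U/7) = -14 + 7*(U*(-1) + U*(⅐)) = -14 + 7*(-U + U/7) = -14 + 7*(-6*U/7) = -14 - 6*U)
C = 3748089 (C = -7 + (-14 - 6*5)⁴ = -7 + (-14 - 30)⁴ = -7 + (-44)⁴ = -7 + 3748096 = 3748089)
1/((-48680 + 21715)*(-38854)) - 4522/C = 1/((-48680 + 21715)*(-38854)) - 4522/3748089 = -1/38854/(-26965) - 4522*1/3748089 = -1/26965*(-1/38854) - 4522/3748089 = 1/1047698110 - 4522/3748089 = -4737687105331/3926865761411790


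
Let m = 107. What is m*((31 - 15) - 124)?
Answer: -11556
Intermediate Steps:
m*((31 - 15) - 124) = 107*((31 - 15) - 124) = 107*(16 - 124) = 107*(-108) = -11556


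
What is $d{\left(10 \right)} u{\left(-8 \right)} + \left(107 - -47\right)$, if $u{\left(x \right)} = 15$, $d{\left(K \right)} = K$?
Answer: $304$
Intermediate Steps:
$d{\left(10 \right)} u{\left(-8 \right)} + \left(107 - -47\right) = 10 \cdot 15 + \left(107 - -47\right) = 150 + \left(107 + 47\right) = 150 + 154 = 304$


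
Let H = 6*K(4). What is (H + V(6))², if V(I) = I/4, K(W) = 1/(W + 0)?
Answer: 9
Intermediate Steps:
K(W) = 1/W
V(I) = I/4 (V(I) = I*(¼) = I/4)
H = 3/2 (H = 6/4 = 6*(¼) = 3/2 ≈ 1.5000)
(H + V(6))² = (3/2 + (¼)*6)² = (3/2 + 3/2)² = 3² = 9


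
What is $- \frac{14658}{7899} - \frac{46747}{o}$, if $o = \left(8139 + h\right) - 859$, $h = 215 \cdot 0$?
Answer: $- \frac{158654931}{19168240} \approx -8.277$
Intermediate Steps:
$h = 0$
$o = 7280$ ($o = \left(8139 + 0\right) - 859 = 8139 + \left(-4168 + 3309\right) = 8139 - 859 = 7280$)
$- \frac{14658}{7899} - \frac{46747}{o} = - \frac{14658}{7899} - \frac{46747}{7280} = \left(-14658\right) \frac{1}{7899} - \frac{46747}{7280} = - \frac{4886}{2633} - \frac{46747}{7280} = - \frac{158654931}{19168240}$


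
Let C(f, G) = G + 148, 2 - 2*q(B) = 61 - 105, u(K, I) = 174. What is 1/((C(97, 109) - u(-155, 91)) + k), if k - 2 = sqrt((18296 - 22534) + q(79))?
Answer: 17/2288 - I*sqrt(4215)/11440 ≈ 0.0074301 - 0.0056751*I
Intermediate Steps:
q(B) = 23 (q(B) = 1 - (61 - 105)/2 = 1 - 1/2*(-44) = 1 + 22 = 23)
C(f, G) = 148 + G
k = 2 + I*sqrt(4215) (k = 2 + sqrt((18296 - 22534) + 23) = 2 + sqrt(-4238 + 23) = 2 + sqrt(-4215) = 2 + I*sqrt(4215) ≈ 2.0 + 64.923*I)
1/((C(97, 109) - u(-155, 91)) + k) = 1/(((148 + 109) - 1*174) + (2 + I*sqrt(4215))) = 1/((257 - 174) + (2 + I*sqrt(4215))) = 1/(83 + (2 + I*sqrt(4215))) = 1/(85 + I*sqrt(4215))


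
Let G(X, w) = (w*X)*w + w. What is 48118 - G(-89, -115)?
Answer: 1225258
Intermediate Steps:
G(X, w) = w + X*w² (G(X, w) = (X*w)*w + w = X*w² + w = w + X*w²)
48118 - G(-89, -115) = 48118 - (-115)*(1 - 89*(-115)) = 48118 - (-115)*(1 + 10235) = 48118 - (-115)*10236 = 48118 - 1*(-1177140) = 48118 + 1177140 = 1225258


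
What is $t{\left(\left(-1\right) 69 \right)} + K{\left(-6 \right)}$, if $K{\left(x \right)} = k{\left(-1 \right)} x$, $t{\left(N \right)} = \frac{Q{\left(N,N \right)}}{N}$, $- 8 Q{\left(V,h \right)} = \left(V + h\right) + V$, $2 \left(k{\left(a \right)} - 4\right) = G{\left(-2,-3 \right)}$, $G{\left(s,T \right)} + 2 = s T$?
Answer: $- \frac{291}{8} \approx -36.375$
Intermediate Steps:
$G{\left(s,T \right)} = -2 + T s$ ($G{\left(s,T \right)} = -2 + s T = -2 + T s$)
$k{\left(a \right)} = 6$ ($k{\left(a \right)} = 4 + \frac{-2 - -6}{2} = 4 + \frac{-2 + 6}{2} = 4 + \frac{1}{2} \cdot 4 = 4 + 2 = 6$)
$Q{\left(V,h \right)} = - \frac{V}{4} - \frac{h}{8}$ ($Q{\left(V,h \right)} = - \frac{\left(V + h\right) + V}{8} = - \frac{h + 2 V}{8} = - \frac{V}{4} - \frac{h}{8}$)
$t{\left(N \right)} = - \frac{3}{8}$ ($t{\left(N \right)} = \frac{- \frac{N}{4} - \frac{N}{8}}{N} = \frac{\left(- \frac{3}{8}\right) N}{N} = - \frac{3}{8}$)
$K{\left(x \right)} = 6 x$
$t{\left(\left(-1\right) 69 \right)} + K{\left(-6 \right)} = - \frac{3}{8} + 6 \left(-6\right) = - \frac{3}{8} - 36 = - \frac{291}{8}$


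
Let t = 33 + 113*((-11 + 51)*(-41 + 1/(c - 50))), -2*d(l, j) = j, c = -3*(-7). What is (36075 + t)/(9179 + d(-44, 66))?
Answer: -127402/7801 ≈ -16.331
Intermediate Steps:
c = 21
d(l, j) = -j/2
t = -5377843/29 (t = 33 + 113*((-11 + 51)*(-41 + 1/(21 - 50))) = 33 + 113*(40*(-41 + 1/(-29))) = 33 + 113*(40*(-41 - 1/29)) = 33 + 113*(40*(-1190/29)) = 33 + 113*(-47600/29) = 33 - 5378800/29 = -5377843/29 ≈ -1.8544e+5)
(36075 + t)/(9179 + d(-44, 66)) = (36075 - 5377843/29)/(9179 - 1/2*66) = -4331668/(29*(9179 - 33)) = -4331668/29/9146 = -4331668/29*1/9146 = -127402/7801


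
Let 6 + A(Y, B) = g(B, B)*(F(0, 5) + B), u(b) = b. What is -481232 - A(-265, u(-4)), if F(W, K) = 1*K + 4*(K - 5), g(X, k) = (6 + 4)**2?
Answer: -481326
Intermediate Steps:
g(X, k) = 100 (g(X, k) = 10**2 = 100)
F(W, K) = -20 + 5*K (F(W, K) = K + 4*(-5 + K) = K + (-20 + 4*K) = -20 + 5*K)
A(Y, B) = 494 + 100*B (A(Y, B) = -6 + 100*((-20 + 5*5) + B) = -6 + 100*((-20 + 25) + B) = -6 + 100*(5 + B) = -6 + (500 + 100*B) = 494 + 100*B)
-481232 - A(-265, u(-4)) = -481232 - (494 + 100*(-4)) = -481232 - (494 - 400) = -481232 - 1*94 = -481232 - 94 = -481326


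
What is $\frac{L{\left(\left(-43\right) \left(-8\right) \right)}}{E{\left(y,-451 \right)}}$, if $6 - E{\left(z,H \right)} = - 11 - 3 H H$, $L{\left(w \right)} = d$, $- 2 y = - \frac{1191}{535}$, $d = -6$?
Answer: $\frac{2}{2237409} \approx 8.9389 \cdot 10^{-7}$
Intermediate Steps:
$y = \frac{1191}{1070}$ ($y = - \frac{\left(-1191\right) \frac{1}{535}}{2} = \left(- \frac{1}{2}\right) \left(- \frac{1191}{535}\right) = \frac{1191}{1070} \approx 1.1131$)
$L{\left(w \right)} = -6$
$E{\left(z,H \right)} = 6 - 33 H^{2}$ ($E{\left(z,H \right)} = 6 - - 11 - 3 H H = 6 - - 11 \left(- 3 H^{2}\right) = 6 - 33 H^{2}$)
$\frac{L{\left(\left(-43\right) \left(-8\right) \right)}}{E{\left(y,-451 \right)}} = - \frac{6}{6 - 33 \left(-451\right)^{2}} = - \frac{6}{6 - 6712233} = - \frac{6}{-6712227} = \left(-6\right) \left(- \frac{1}{6712227}\right) = \frac{2}{2237409}$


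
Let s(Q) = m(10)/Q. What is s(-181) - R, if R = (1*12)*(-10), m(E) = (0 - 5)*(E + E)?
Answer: 21820/181 ≈ 120.55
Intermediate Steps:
m(E) = -10*E
s(Q) = -100/Q (s(Q) = (-10*10)/Q = -100/Q)
R = -120 (R = 12*(-10) = -120)
s(-181) - R = -100/(-181) - 1*(-120) = -100*(-1/181) + 120 = 100/181 + 120 = 21820/181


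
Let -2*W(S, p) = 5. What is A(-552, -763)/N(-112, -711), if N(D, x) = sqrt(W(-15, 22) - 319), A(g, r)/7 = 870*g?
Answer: 3361680*I*sqrt(1286)/643 ≈ 1.8748e+5*I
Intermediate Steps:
A(g, r) = 6090*g (A(g, r) = 7*(870*g) = 6090*g)
W(S, p) = -5/2 (W(S, p) = -1/2*5 = -5/2)
N(D, x) = I*sqrt(1286)/2 (N(D, x) = sqrt(-5/2 - 319) = sqrt(-643/2) = I*sqrt(1286)/2)
A(-552, -763)/N(-112, -711) = (6090*(-552))/((I*sqrt(1286)/2)) = -(-3361680)*I*sqrt(1286)/643 = 3361680*I*sqrt(1286)/643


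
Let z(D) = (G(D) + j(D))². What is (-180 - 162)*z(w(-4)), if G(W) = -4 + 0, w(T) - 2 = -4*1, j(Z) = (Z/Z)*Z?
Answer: -12312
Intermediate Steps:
j(Z) = Z (j(Z) = 1*Z = Z)
w(T) = -2 (w(T) = 2 - 4*1 = 2 - 4 = -2)
G(W) = -4
z(D) = (-4 + D)²
(-180 - 162)*z(w(-4)) = (-180 - 162)*(-4 - 2)² = -342*(-6)² = -342*36 = -12312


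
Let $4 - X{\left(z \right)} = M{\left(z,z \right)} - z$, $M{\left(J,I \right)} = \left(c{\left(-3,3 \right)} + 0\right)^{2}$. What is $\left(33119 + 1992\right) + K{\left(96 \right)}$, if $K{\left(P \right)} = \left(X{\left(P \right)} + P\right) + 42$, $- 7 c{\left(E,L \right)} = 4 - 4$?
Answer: $35349$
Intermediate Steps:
$c{\left(E,L \right)} = 0$ ($c{\left(E,L \right)} = - \frac{4 - 4}{7} = \left(- \frac{1}{7}\right) 0 = 0$)
$M{\left(J,I \right)} = 0$ ($M{\left(J,I \right)} = \left(0 + 0\right)^{2} = 0^{2} = 0$)
$X{\left(z \right)} = 4 + z$ ($X{\left(z \right)} = 4 - \left(0 - z\right) = 4 - - z = 4 + z$)
$K{\left(P \right)} = 46 + 2 P$ ($K{\left(P \right)} = \left(\left(4 + P\right) + P\right) + 42 = \left(4 + 2 P\right) + 42 = 46 + 2 P$)
$\left(33119 + 1992\right) + K{\left(96 \right)} = \left(33119 + 1992\right) + \left(46 + 2 \cdot 96\right) = 35111 + \left(46 + 192\right) = 35111 + 238 = 35349$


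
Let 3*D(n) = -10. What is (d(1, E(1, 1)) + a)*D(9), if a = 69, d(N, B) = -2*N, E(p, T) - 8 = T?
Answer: -670/3 ≈ -223.33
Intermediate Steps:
E(p, T) = 8 + T
D(n) = -10/3 (D(n) = (⅓)*(-10) = -10/3)
(d(1, E(1, 1)) + a)*D(9) = (-2*1 + 69)*(-10/3) = (-2 + 69)*(-10/3) = 67*(-10/3) = -670/3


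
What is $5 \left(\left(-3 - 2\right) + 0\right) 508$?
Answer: $-12700$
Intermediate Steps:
$5 \left(\left(-3 - 2\right) + 0\right) 508 = 5 \left(-5 + 0\right) 508 = 5 \left(-5\right) 508 = \left(-25\right) 508 = -12700$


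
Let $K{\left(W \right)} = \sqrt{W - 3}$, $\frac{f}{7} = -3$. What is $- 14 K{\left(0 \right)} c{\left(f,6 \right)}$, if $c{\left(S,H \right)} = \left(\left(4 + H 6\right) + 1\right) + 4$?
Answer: $- 630 i \sqrt{3} \approx - 1091.2 i$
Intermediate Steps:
$f = -21$ ($f = 7 \left(-3\right) = -21$)
$c{\left(S,H \right)} = 9 + 6 H$ ($c{\left(S,H \right)} = \left(\left(4 + 6 H\right) + 1\right) + 4 = \left(5 + 6 H\right) + 4 = 9 + 6 H$)
$K{\left(W \right)} = \sqrt{-3 + W}$
$- 14 K{\left(0 \right)} c{\left(f,6 \right)} = - 14 \sqrt{-3 + 0} \left(9 + 6 \cdot 6\right) = - 14 \sqrt{-3} \left(9 + 36\right) = - 14 i \sqrt{3} \cdot 45 = - 630 i \sqrt{3}$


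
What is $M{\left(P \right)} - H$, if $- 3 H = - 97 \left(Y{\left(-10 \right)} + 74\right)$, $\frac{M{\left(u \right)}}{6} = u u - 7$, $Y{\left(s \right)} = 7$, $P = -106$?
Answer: $64755$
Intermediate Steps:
$M{\left(u \right)} = -42 + 6 u^{2}$ ($M{\left(u \right)} = 6 \left(u u - 7\right) = 6 \left(u^{2} - 7\right) = 6 \left(-7 + u^{2}\right) = -42 + 6 u^{2}$)
$H = 2619$ ($H = - \frac{\left(-97\right) \left(7 + 74\right)}{3} = - \frac{\left(-97\right) 81}{3} = \left(- \frac{1}{3}\right) \left(-7857\right) = 2619$)
$M{\left(P \right)} - H = \left(-42 + 6 \left(-106\right)^{2}\right) - 2619 = \left(-42 + 6 \cdot 11236\right) - 2619 = \left(-42 + 67416\right) - 2619 = 67374 - 2619 = 64755$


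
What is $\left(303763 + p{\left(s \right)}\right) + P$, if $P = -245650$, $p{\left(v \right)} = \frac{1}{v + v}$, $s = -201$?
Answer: $\frac{23361425}{402} \approx 58113.0$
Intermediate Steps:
$p{\left(v \right)} = \frac{1}{2 v}$
$\left(303763 + p{\left(s \right)}\right) + P = \left(303763 + \frac{1}{2 \left(-201\right)}\right) - 245650 = \left(303763 + \frac{1}{2} \left(- \frac{1}{201}\right)\right) - 245650 = \left(303763 - \frac{1}{402}\right) - 245650 = \frac{122112725}{402} - 245650 = \frac{23361425}{402}$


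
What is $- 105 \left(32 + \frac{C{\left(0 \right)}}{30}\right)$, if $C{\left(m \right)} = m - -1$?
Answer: $- \frac{6727}{2} \approx -3363.5$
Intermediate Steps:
$C{\left(m \right)} = 1 + m$ ($C{\left(m \right)} = m + 1 = 1 + m$)
$- 105 \left(32 + \frac{C{\left(0 \right)}}{30}\right) = - 105 \left(32 + \frac{1 + 0}{30}\right) = - 105 \left(32 + 1 \cdot \frac{1}{30}\right) = - 105 \left(32 + \frac{1}{30}\right) = \left(-105\right) \frac{961}{30} = - \frac{6727}{2}$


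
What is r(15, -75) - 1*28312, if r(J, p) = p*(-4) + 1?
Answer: -28011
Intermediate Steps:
r(J, p) = 1 - 4*p (r(J, p) = -4*p + 1 = 1 - 4*p)
r(15, -75) - 1*28312 = (1 - 4*(-75)) - 1*28312 = (1 + 300) - 28312 = 301 - 28312 = -28011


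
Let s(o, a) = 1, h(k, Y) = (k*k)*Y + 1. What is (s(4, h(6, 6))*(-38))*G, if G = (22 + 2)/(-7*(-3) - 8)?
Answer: -912/13 ≈ -70.154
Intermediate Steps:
h(k, Y) = 1 + Y*k² (h(k, Y) = k²*Y + 1 = Y*k² + 1 = 1 + Y*k²)
G = 24/13 (G = 24/(21 - 8) = 24/13 ≈ 1.8462)
(s(4, h(6, 6))*(-38))*G = (1*(-38))*(24/13) = -38*24/13 = -912/13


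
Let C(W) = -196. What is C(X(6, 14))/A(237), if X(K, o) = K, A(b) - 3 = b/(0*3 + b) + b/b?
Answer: -196/5 ≈ -39.200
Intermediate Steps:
A(b) = 5 (A(b) = 3 + (b/(0*3 + b) + b/b) = 3 + (b/(0 + b) + 1) = 3 + (b/b + 1) = 3 + (1 + 1) = 3 + 2 = 5)
C(X(6, 14))/A(237) = -196/5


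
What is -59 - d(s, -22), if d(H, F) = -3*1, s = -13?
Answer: -56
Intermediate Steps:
d(H, F) = -3
-59 - d(s, -22) = -59 - 1*(-3) = -59 + 3 = -56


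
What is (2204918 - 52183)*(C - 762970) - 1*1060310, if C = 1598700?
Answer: 1799104161240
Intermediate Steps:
(2204918 - 52183)*(C - 762970) - 1*1060310 = (2204918 - 52183)*(1598700 - 762970) - 1*1060310 = 2152735*835730 - 1060310 = 1799105221550 - 1060310 = 1799104161240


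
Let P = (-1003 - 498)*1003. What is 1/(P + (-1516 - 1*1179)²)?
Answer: 1/5757522 ≈ 1.7369e-7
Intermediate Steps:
P = -1505503 (P = -1501*1003 = -1505503)
1/(P + (-1516 - 1*1179)²) = 1/(-1505503 + (-1516 - 1*1179)²) = 1/(-1505503 + (-1516 - 1179)²) = 1/(-1505503 + (-2695)²) = 1/(-1505503 + 7263025) = 1/5757522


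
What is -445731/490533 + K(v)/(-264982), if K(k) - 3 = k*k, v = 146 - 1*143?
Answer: -19686096373/21663735901 ≈ -0.90871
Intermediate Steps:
v = 3 (v = 146 - 143 = 3)
K(k) = 3 + k² (K(k) = 3 + k*k = 3 + k²)
-445731/490533 + K(v)/(-264982) = -445731/490533 + (3 + 3²)/(-264982) = -445731*1/490533 + (3 + 9)*(-1/264982) = -148577/163511 + 12*(-1/264982) = -148577/163511 - 6/132491 = -19686096373/21663735901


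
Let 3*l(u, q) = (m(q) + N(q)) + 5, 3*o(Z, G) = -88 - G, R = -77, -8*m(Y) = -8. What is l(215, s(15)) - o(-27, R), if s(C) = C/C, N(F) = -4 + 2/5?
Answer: 67/15 ≈ 4.4667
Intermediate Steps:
N(F) = -18/5 (N(F) = -4 + 2*(1/5) = -4 + 2/5 = -18/5)
m(Y) = 1 (m(Y) = -1/8*(-8) = 1)
s(C) = 1
o(Z, G) = -88/3 - G/3 (o(Z, G) = (-88 - G)/3 = -88/3 - G/3)
l(u, q) = 4/5 (l(u, q) = ((1 - 18/5) + 5)/3 = (-13/5 + 5)/3 = (1/3)*(12/5) = 4/5)
l(215, s(15)) - o(-27, R) = 4/5 - (-88/3 - 1/3*(-77)) = 4/5 - (-88/3 + 77/3) = 4/5 - 1*(-11/3) = 4/5 + 11/3 = 67/15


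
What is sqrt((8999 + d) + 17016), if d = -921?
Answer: sqrt(25094) ≈ 158.41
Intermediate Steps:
sqrt((8999 + d) + 17016) = sqrt((8999 - 921) + 17016) = sqrt(8078 + 17016) = sqrt(25094)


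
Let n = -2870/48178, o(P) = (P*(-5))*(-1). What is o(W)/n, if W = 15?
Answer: -361335/287 ≈ -1259.0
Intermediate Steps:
o(P) = 5*P (o(P) = -5*P*(-1) = 5*P)
n = -1435/24089 (n = -2870*1/48178 = -1435/24089 ≈ -0.059571)
o(W)/n = (5*15)/(-1435/24089) = 75*(-24089/1435) = -361335/287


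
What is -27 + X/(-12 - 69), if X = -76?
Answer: -2111/81 ≈ -26.062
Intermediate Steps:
-27 + X/(-12 - 69) = -27 - 76/(-12 - 69) = -27 - 76/(-81) = -27 - 76*(-1/81) = -27 + 76/81 = -2111/81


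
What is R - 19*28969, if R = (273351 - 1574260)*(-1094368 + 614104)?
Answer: 624779209565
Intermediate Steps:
R = 624779759976 (R = -1300909*(-480264) = 624779759976)
R - 19*28969 = 624779759976 - 19*28969 = 624779759976 - 1*550411 = 624779759976 - 550411 = 624779209565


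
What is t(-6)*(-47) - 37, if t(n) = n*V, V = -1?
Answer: -319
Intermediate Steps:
t(n) = -n (t(n) = n*(-1) = -n)
t(-6)*(-47) - 37 = -1*(-6)*(-47) - 37 = 6*(-47) - 37 = -282 - 37 = -319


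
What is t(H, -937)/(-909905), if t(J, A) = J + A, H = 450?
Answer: 487/909905 ≈ 0.00053522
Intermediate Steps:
t(J, A) = A + J
t(H, -937)/(-909905) = (-937 + 450)/(-909905) = -487*(-1/909905) = 487/909905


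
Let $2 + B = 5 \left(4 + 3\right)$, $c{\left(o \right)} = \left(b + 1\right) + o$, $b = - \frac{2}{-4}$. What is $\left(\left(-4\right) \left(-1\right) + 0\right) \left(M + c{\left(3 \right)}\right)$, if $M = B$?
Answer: $150$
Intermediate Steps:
$b = \frac{1}{2}$ ($b = \left(-2\right) \left(- \frac{1}{4}\right) = \frac{1}{2} \approx 0.5$)
$c{\left(o \right)} = \frac{3}{2} + o$ ($c{\left(o \right)} = \left(\frac{1}{2} + 1\right) + o = \frac{3}{2} + o$)
$B = 33$ ($B = -2 + 5 \left(4 + 3\right) = -2 + 5 \cdot 7 = -2 + 35 = 33$)
$M = 33$
$\left(\left(-4\right) \left(-1\right) + 0\right) \left(M + c{\left(3 \right)}\right) = \left(\left(-4\right) \left(-1\right) + 0\right) \left(33 + \left(\frac{3}{2} + 3\right)\right) = \left(4 + 0\right) \left(33 + \frac{9}{2}\right) = 4 \cdot \frac{75}{2} = 150$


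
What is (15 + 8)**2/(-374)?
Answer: -529/374 ≈ -1.4144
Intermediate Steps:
(15 + 8)**2/(-374) = 23**2*(-1/374) = 529*(-1/374) = -529/374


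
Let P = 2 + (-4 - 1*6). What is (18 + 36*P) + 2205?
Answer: 1935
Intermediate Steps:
P = -8 (P = 2 + (-4 - 6) = 2 - 10 = -8)
(18 + 36*P) + 2205 = (18 + 36*(-8)) + 2205 = (18 - 288) + 2205 = -270 + 2205 = 1935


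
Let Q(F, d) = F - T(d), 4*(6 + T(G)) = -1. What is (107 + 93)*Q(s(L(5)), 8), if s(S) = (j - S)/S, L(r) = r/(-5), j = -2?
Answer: 1450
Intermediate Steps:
L(r) = -r/5 (L(r) = r*(-⅕) = -r/5)
T(G) = -25/4 (T(G) = -6 + (¼)*(-1) = -6 - ¼ = -25/4)
s(S) = (-2 - S)/S
Q(F, d) = 25/4 + F (Q(F, d) = F - 1*(-25/4) = F + 25/4 = 25/4 + F)
(107 + 93)*Q(s(L(5)), 8) = (107 + 93)*(25/4 + (-2 - (-1)*5/5)/((-⅕*5))) = 200*(25/4 + (-2 - 1*(-1))/(-1)) = 200*(25/4 - (-2 + 1)) = 200*(25/4 - 1*(-1)) = 200*(25/4 + 1) = 200*(29/4) = 1450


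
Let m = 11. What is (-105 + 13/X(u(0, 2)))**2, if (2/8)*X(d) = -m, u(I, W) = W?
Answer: 21464689/1936 ≈ 11087.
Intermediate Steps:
X(d) = -44 (X(d) = 4*(-1*11) = 4*(-11) = -44)
(-105 + 13/X(u(0, 2)))**2 = (-105 + 13/(-44))**2 = (-105 + 13*(-1/44))**2 = (-105 - 13/44)**2 = (-4633/44)**2 = 21464689/1936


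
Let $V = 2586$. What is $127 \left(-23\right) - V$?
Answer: $-5507$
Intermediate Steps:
$127 \left(-23\right) - V = 127 \left(-23\right) - 2586 = -2921 - 2586 = -5507$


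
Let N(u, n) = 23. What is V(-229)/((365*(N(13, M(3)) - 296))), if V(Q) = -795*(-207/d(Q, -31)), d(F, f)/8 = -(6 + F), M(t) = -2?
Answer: -10971/11851112 ≈ -0.00092574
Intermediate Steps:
d(F, f) = -48 - 8*F (d(F, f) = 8*(-(6 + F)) = 8*(-6 - F) = -48 - 8*F)
V(Q) = -795/(16/69 + 8*Q/207) (V(Q) = -795*(-207/(-48 - 8*Q)) = -795/(16/69 + 8*Q/207))
V(-229)/((365*(N(13, M(3)) - 296))) = (-164565/(48 + 8*(-229)))/((365*(23 - 296))) = (-164565/(48 - 1832))/((365*(-273))) = -164565/(-1784)/(-99645) = -164565*(-1/1784)*(-1/99645) = (164565/1784)*(-1/99645) = -10971/11851112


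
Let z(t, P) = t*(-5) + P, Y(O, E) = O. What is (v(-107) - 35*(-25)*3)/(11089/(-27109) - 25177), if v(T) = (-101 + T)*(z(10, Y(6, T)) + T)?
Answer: -922600597/682534382 ≈ -1.3517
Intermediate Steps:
z(t, P) = P - 5*t (z(t, P) = -5*t + P = P - 5*t)
v(T) = (-101 + T)*(-44 + T) (v(T) = (-101 + T)*((6 - 5*10) + T) = (-101 + T)*((6 - 50) + T) = (-101 + T)*(-44 + T))
(v(-107) - 35*(-25)*3)/(11089/(-27109) - 25177) = ((4444 + (-107)² - 145*(-107)) - 35*(-25)*3)/(11089/(-27109) - 25177) = ((4444 + 11449 + 15515) + 875*3)/(11089*(-1/27109) - 25177) = (31408 + 2625)/(-11089/27109 - 25177) = 34033/(-682534382/27109) = 34033*(-27109/682534382) = -922600597/682534382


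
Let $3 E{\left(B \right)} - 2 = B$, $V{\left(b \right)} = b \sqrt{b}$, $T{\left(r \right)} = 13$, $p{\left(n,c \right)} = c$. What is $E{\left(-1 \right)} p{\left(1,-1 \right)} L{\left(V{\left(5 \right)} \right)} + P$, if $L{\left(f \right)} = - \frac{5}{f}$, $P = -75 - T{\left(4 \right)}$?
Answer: $-88 + \frac{\sqrt{5}}{15} \approx -87.851$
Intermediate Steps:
$P = -88$ ($P = -75 - 13 = -88$)
$V{\left(b \right)} = b^{\frac{3}{2}}$
$E{\left(B \right)} = \frac{2}{3} + \frac{B}{3}$
$E{\left(-1 \right)} p{\left(1,-1 \right)} L{\left(V{\left(5 \right)} \right)} + P = \left(\frac{2}{3} + \frac{1}{3} \left(-1\right)\right) \left(-1\right) \left(- \frac{5}{5^{\frac{3}{2}}}\right) - 88 = \left(\frac{2}{3} - \frac{1}{3}\right) \left(-1\right) \left(- \frac{5}{5 \sqrt{5}}\right) - 88 = \frac{1}{3} \left(-1\right) \left(- 5 \frac{\sqrt{5}}{25}\right) - 88 = - \frac{\left(- \frac{1}{5}\right) \sqrt{5}}{3} - 88 = \frac{\sqrt{5}}{15} - 88 = -88 + \frac{\sqrt{5}}{15}$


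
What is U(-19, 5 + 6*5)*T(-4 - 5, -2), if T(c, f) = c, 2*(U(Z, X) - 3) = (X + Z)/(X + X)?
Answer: -981/35 ≈ -28.029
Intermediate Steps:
U(Z, X) = 3 + (X + Z)/(4*X) (U(Z, X) = 3 + ((X + Z)/(X + X))/2 = 3 + ((X + Z)/((2*X)))/2 = 3 + ((X + Z)*(1/(2*X)))/2 = 3 + ((X + Z)/(2*X))/2 = 3 + (X + Z)/(4*X))
U(-19, 5 + 6*5)*T(-4 - 5, -2) = ((-19 + 13*(5 + 6*5))/(4*(5 + 6*5)))*(-4 - 5) = ((-19 + 13*(5 + 30))/(4*(5 + 30)))*(-9) = ((¼)*(-19 + 13*35)/35)*(-9) = ((¼)*(1/35)*(-19 + 455))*(-9) = ((¼)*(1/35)*436)*(-9) = (109/35)*(-9) = -981/35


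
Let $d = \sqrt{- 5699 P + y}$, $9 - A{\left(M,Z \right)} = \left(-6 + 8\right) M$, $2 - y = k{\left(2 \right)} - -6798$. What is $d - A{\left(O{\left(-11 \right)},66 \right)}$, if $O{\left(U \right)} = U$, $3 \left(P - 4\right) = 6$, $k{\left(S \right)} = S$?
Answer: $-31 + 4 i \sqrt{2562} \approx -31.0 + 202.46 i$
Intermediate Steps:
$P = 6$ ($P = 4 + \frac{1}{3} \cdot 6 = 4 + 2 = 6$)
$y = -6798$ ($y = 2 - \left(2 - -6798\right) = 2 - \left(2 + 6798\right) = 2 - 6800 = -6798$)
$A{\left(M,Z \right)} = 9 - 2 M$ ($A{\left(M,Z \right)} = 9 - \left(-6 + 8\right) M = 9 - 2 M$)
$d = 4 i \sqrt{2562}$ ($d = \sqrt{\left(-5699\right) 6 - 6798} = \sqrt{-34194 - 6798} = \sqrt{-40992} = 4 i \sqrt{2562} \approx 202.46 i$)
$d - A{\left(O{\left(-11 \right)},66 \right)} = 4 i \sqrt{2562} - \left(9 - -22\right) = 4 i \sqrt{2562} - \left(9 + 22\right) = 4 i \sqrt{2562} - 31 = -31 + 4 i \sqrt{2562}$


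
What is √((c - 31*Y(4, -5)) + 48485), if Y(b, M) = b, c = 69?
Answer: √48430 ≈ 220.07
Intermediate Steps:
√((c - 31*Y(4, -5)) + 48485) = √((69 - 31*4) + 48485) = √((69 - 124) + 48485) = √(-55 + 48485) = √48430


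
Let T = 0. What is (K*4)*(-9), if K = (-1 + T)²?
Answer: -36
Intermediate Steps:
K = 1 (K = (-1 + 0)² = (-1)² = 1)
(K*4)*(-9) = (1*4)*(-9) = 4*(-9) = -36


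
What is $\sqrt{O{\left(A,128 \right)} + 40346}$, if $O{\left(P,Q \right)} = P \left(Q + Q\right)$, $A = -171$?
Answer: $7 i \sqrt{70} \approx 58.566 i$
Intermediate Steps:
$O{\left(P,Q \right)} = 2 P Q$ ($O{\left(P,Q \right)} = P 2 Q = 2 P Q$)
$\sqrt{O{\left(A,128 \right)} + 40346} = \sqrt{2 \left(-171\right) 128 + 40346} = \sqrt{-43776 + 40346} = \sqrt{-3430} = 7 i \sqrt{70}$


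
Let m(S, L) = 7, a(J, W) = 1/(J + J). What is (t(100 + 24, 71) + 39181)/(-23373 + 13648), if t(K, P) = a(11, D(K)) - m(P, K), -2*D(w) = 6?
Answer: -861829/213950 ≈ -4.0282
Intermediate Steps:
D(w) = -3 (D(w) = -½*6 = -3)
a(J, W) = 1/(2*J)
t(K, P) = -153/22 (t(K, P) = (½)/11 - 1*7 = (½)*(1/11) - 7 = 1/22 - 7 = -153/22)
(t(100 + 24, 71) + 39181)/(-23373 + 13648) = (-153/22 + 39181)/(-23373 + 13648) = (861829/22)/(-9725) = (861829/22)*(-1/9725) = -861829/213950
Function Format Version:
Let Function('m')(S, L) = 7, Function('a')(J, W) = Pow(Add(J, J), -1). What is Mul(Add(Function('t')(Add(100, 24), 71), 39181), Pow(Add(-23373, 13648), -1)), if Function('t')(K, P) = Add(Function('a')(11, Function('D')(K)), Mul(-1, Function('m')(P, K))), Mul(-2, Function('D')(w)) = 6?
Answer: Rational(-861829, 213950) ≈ -4.0282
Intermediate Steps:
Function('D')(w) = -3 (Function('D')(w) = Mul(Rational(-1, 2), 6) = -3)
Function('a')(J, W) = Mul(Rational(1, 2), Pow(J, -1)) (Function('a')(J, W) = Pow(Mul(2, J), -1) = Mul(Rational(1, 2), Pow(J, -1)))
Function('t')(K, P) = Rational(-153, 22) (Function('t')(K, P) = Add(Mul(Rational(1, 2), Pow(11, -1)), Mul(-1, 7)) = Add(Mul(Rational(1, 2), Rational(1, 11)), -7) = Add(Rational(1, 22), -7) = Rational(-153, 22))
Mul(Add(Function('t')(Add(100, 24), 71), 39181), Pow(Add(-23373, 13648), -1)) = Mul(Add(Rational(-153, 22), 39181), Pow(Add(-23373, 13648), -1)) = Mul(Rational(861829, 22), Pow(-9725, -1)) = Mul(Rational(861829, 22), Rational(-1, 9725)) = Rational(-861829, 213950)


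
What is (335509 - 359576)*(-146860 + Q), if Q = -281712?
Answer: 10314442324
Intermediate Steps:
(335509 - 359576)*(-146860 + Q) = (335509 - 359576)*(-146860 - 281712) = -24067*(-428572) = 10314442324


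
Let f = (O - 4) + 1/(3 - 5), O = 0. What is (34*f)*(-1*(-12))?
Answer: -1836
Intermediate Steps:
f = -9/2 (f = (0 - 4) + 1/(3 - 5) = -4 + 1/(-2) = -4 - 1/2 = -9/2 ≈ -4.5000)
(34*f)*(-1*(-12)) = (34*(-9/2))*(-1*(-12)) = -153*12 = -1836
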